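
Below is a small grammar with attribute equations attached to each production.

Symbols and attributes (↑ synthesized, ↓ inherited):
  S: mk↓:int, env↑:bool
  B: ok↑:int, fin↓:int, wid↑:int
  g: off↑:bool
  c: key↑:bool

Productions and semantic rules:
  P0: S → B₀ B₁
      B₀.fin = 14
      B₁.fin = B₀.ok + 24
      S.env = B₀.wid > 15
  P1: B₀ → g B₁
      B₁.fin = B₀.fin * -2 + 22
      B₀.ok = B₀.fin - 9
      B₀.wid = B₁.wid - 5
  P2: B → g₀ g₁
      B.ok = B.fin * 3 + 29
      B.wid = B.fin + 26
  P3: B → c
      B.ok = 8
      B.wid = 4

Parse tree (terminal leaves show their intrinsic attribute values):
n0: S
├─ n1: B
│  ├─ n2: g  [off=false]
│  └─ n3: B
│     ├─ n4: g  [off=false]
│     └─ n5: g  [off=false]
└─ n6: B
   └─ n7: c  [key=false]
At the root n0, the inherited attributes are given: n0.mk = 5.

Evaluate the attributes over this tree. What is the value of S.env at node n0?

false

1. n0.mk = 5  [given at root]
2. n1.fin = 14  [14]
3. n2.off = false  [terminal]
4. n3.fin = -6  [B₀.fin * -2 + 22]
5. n4.off = false  [terminal]
6. n5.off = false  [terminal]
7. n3.ok = 11  [B.fin * 3 + 29]
8. n3.wid = 20  [B.fin + 26]
9. n1.ok = 5  [B₀.fin - 9]
10. n1.wid = 15  [B₁.wid - 5]
11. n6.fin = 29  [B₀.ok + 24]
12. n7.key = false  [terminal]
13. n6.ok = 8  [8]
14. n6.wid = 4  [4]
15. n0.env = false  [B₀.wid > 15]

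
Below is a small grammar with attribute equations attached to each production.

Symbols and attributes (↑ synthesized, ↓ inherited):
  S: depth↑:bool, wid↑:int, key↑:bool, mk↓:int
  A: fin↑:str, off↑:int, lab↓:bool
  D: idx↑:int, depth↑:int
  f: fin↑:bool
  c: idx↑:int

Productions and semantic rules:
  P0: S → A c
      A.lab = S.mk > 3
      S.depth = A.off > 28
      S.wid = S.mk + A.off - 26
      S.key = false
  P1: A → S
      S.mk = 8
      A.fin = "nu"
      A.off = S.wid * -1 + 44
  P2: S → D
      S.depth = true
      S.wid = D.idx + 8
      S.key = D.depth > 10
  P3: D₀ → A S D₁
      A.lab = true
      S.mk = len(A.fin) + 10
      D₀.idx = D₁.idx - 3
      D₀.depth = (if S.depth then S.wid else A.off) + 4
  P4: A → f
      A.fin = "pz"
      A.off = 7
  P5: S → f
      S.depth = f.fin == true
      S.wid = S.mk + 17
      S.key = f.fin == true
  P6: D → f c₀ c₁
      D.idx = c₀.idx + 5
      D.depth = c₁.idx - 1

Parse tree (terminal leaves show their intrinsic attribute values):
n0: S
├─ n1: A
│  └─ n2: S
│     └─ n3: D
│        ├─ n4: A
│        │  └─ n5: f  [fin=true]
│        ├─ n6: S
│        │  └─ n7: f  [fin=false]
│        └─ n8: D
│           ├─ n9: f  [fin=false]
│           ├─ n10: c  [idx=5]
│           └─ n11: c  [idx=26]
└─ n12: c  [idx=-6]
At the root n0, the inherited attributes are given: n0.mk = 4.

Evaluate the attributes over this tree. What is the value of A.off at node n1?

29

1. n0.mk = 4  [given at root]
2. n1.lab = true  [S.mk > 3]
3. n2.mk = 8  [8]
4. n4.lab = true  [true]
5. n5.fin = true  [terminal]
6. n4.fin = "pz"  ["pz"]
7. n4.off = 7  [7]
8. n6.mk = 12  [len(A.fin) + 10]
9. n7.fin = false  [terminal]
10. n6.depth = false  [f.fin == true]
11. n6.wid = 29  [S.mk + 17]
12. n6.key = false  [f.fin == true]
13. n9.fin = false  [terminal]
14. n10.idx = 5  [terminal]
15. n11.idx = 26  [terminal]
16. n8.idx = 10  [c₀.idx + 5]
17. n8.depth = 25  [c₁.idx - 1]
18. n3.idx = 7  [D₁.idx - 3]
19. n3.depth = 11  [(if S.depth then S.wid else A.off) + 4]
20. n2.depth = true  [true]
21. n2.wid = 15  [D.idx + 8]
22. n2.key = true  [D.depth > 10]
23. n1.fin = "nu"  ["nu"]
24. n1.off = 29  [S.wid * -1 + 44]
25. n12.idx = -6  [terminal]
26. n0.depth = true  [A.off > 28]
27. n0.wid = 7  [S.mk + A.off - 26]
28. n0.key = false  [false]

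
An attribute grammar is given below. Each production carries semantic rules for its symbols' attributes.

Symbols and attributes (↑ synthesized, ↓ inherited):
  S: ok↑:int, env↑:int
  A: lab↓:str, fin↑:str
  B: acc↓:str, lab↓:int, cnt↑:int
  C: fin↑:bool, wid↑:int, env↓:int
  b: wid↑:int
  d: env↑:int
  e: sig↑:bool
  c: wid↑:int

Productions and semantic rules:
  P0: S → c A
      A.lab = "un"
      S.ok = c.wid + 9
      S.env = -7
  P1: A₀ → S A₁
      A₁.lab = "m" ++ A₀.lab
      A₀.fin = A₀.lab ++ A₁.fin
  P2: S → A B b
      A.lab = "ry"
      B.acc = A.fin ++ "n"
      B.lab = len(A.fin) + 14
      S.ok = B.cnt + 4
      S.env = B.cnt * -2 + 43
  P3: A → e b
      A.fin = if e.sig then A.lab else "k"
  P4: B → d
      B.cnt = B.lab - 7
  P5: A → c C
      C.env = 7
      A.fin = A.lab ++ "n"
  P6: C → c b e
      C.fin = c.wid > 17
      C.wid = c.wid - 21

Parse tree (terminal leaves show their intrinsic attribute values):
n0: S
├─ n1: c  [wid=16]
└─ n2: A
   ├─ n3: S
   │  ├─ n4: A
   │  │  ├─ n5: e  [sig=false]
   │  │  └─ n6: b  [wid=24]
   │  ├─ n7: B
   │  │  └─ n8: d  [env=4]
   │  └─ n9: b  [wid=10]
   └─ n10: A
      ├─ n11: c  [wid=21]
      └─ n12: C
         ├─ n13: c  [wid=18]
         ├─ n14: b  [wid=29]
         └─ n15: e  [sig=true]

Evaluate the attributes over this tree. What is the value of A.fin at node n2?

"unmunn"

1. n1.wid = 16  [terminal]
2. n2.lab = "un"  ["un"]
3. n4.lab = "ry"  ["ry"]
4. n5.sig = false  [terminal]
5. n6.wid = 24  [terminal]
6. n4.fin = "k"  [if e.sig then A.lab else "k"]
7. n7.acc = "kn"  [A.fin ++ "n"]
8. n7.lab = 15  [len(A.fin) + 14]
9. n8.env = 4  [terminal]
10. n7.cnt = 8  [B.lab - 7]
11. n9.wid = 10  [terminal]
12. n3.ok = 12  [B.cnt + 4]
13. n3.env = 27  [B.cnt * -2 + 43]
14. n10.lab = "mun"  ["m" ++ A₀.lab]
15. n11.wid = 21  [terminal]
16. n12.env = 7  [7]
17. n13.wid = 18  [terminal]
18. n14.wid = 29  [terminal]
19. n15.sig = true  [terminal]
20. n12.fin = true  [c.wid > 17]
21. n12.wid = -3  [c.wid - 21]
22. n10.fin = "munn"  [A.lab ++ "n"]
23. n2.fin = "unmunn"  [A₀.lab ++ A₁.fin]
24. n0.ok = 25  [c.wid + 9]
25. n0.env = -7  [-7]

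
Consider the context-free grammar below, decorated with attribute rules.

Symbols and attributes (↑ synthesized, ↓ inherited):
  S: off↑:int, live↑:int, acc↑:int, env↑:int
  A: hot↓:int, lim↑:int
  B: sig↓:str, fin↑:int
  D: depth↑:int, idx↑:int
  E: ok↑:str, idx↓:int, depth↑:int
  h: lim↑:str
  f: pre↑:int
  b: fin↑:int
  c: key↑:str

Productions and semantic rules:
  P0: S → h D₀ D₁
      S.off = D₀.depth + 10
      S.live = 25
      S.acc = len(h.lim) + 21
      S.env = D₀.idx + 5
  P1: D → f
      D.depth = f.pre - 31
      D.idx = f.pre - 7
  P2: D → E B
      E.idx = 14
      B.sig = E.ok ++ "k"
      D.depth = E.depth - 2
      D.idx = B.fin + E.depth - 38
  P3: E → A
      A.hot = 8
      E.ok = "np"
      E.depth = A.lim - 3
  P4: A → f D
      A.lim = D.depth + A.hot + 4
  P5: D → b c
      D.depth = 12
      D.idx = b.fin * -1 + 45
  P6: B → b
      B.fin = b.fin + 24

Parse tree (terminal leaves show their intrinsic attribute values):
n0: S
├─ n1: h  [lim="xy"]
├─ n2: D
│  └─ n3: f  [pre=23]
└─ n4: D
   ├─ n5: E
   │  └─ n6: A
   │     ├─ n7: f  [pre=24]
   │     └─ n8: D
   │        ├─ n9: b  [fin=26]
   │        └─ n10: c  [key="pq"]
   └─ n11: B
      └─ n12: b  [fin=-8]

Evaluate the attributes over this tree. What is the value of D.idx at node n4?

1. n1.lim = "xy"  [terminal]
2. n3.pre = 23  [terminal]
3. n2.depth = -8  [f.pre - 31]
4. n2.idx = 16  [f.pre - 7]
5. n5.idx = 14  [14]
6. n6.hot = 8  [8]
7. n7.pre = 24  [terminal]
8. n9.fin = 26  [terminal]
9. n10.key = "pq"  [terminal]
10. n8.depth = 12  [12]
11. n8.idx = 19  [b.fin * -1 + 45]
12. n6.lim = 24  [D.depth + A.hot + 4]
13. n5.ok = "np"  ["np"]
14. n5.depth = 21  [A.lim - 3]
15. n11.sig = "npk"  [E.ok ++ "k"]
16. n12.fin = -8  [terminal]
17. n11.fin = 16  [b.fin + 24]
18. n4.depth = 19  [E.depth - 2]
19. n4.idx = -1  [B.fin + E.depth - 38]
20. n0.off = 2  [D₀.depth + 10]
21. n0.live = 25  [25]
22. n0.acc = 23  [len(h.lim) + 21]
23. n0.env = 21  [D₀.idx + 5]

-1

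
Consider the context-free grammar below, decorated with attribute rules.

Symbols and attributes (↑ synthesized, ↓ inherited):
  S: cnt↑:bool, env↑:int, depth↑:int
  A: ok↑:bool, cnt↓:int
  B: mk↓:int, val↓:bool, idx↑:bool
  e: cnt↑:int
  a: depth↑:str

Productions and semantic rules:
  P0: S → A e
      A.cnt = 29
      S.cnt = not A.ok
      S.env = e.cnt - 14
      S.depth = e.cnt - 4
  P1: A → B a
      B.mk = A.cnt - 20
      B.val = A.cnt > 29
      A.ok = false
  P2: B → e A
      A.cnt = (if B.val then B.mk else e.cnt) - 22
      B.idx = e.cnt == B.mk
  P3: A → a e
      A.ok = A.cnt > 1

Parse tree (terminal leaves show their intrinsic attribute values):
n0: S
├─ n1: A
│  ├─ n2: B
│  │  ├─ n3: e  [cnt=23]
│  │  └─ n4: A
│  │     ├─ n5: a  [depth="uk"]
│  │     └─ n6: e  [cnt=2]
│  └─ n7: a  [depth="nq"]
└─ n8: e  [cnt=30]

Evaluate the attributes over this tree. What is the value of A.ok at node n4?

false

1. n1.cnt = 29  [29]
2. n2.mk = 9  [A.cnt - 20]
3. n2.val = false  [A.cnt > 29]
4. n3.cnt = 23  [terminal]
5. n4.cnt = 1  [(if B.val then B.mk else e.cnt) - 22]
6. n5.depth = "uk"  [terminal]
7. n6.cnt = 2  [terminal]
8. n4.ok = false  [A.cnt > 1]
9. n2.idx = false  [e.cnt == B.mk]
10. n7.depth = "nq"  [terminal]
11. n1.ok = false  [false]
12. n8.cnt = 30  [terminal]
13. n0.cnt = true  [not A.ok]
14. n0.env = 16  [e.cnt - 14]
15. n0.depth = 26  [e.cnt - 4]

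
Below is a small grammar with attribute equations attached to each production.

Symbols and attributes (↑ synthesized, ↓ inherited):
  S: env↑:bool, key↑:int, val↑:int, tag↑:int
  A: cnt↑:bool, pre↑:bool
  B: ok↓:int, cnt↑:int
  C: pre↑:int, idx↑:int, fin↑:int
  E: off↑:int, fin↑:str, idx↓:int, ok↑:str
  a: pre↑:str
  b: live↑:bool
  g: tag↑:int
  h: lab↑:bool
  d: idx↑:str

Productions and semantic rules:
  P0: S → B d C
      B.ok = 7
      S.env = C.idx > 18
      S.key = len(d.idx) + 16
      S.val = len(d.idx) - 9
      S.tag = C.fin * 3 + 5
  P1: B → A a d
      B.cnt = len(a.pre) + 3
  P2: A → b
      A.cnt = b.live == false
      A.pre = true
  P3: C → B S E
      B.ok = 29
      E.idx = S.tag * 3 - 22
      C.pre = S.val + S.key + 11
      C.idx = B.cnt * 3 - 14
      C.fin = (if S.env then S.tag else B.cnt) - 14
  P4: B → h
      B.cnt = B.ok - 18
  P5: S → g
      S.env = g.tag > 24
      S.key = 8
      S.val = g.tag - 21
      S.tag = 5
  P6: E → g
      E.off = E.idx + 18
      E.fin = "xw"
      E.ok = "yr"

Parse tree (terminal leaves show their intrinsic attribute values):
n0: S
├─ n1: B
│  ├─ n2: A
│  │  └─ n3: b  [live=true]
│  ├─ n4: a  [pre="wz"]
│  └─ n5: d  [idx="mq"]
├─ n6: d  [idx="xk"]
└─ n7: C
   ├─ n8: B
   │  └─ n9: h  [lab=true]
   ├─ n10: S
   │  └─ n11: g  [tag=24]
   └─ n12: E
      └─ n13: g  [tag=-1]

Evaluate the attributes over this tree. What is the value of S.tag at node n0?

1. n1.ok = 7  [7]
2. n3.live = true  [terminal]
3. n2.cnt = false  [b.live == false]
4. n2.pre = true  [true]
5. n4.pre = "wz"  [terminal]
6. n5.idx = "mq"  [terminal]
7. n1.cnt = 5  [len(a.pre) + 3]
8. n6.idx = "xk"  [terminal]
9. n8.ok = 29  [29]
10. n9.lab = true  [terminal]
11. n8.cnt = 11  [B.ok - 18]
12. n11.tag = 24  [terminal]
13. n10.env = false  [g.tag > 24]
14. n10.key = 8  [8]
15. n10.val = 3  [g.tag - 21]
16. n10.tag = 5  [5]
17. n12.idx = -7  [S.tag * 3 - 22]
18. n13.tag = -1  [terminal]
19. n12.off = 11  [E.idx + 18]
20. n12.fin = "xw"  ["xw"]
21. n12.ok = "yr"  ["yr"]
22. n7.pre = 22  [S.val + S.key + 11]
23. n7.idx = 19  [B.cnt * 3 - 14]
24. n7.fin = -3  [(if S.env then S.tag else B.cnt) - 14]
25. n0.env = true  [C.idx > 18]
26. n0.key = 18  [len(d.idx) + 16]
27. n0.val = -7  [len(d.idx) - 9]
28. n0.tag = -4  [C.fin * 3 + 5]

-4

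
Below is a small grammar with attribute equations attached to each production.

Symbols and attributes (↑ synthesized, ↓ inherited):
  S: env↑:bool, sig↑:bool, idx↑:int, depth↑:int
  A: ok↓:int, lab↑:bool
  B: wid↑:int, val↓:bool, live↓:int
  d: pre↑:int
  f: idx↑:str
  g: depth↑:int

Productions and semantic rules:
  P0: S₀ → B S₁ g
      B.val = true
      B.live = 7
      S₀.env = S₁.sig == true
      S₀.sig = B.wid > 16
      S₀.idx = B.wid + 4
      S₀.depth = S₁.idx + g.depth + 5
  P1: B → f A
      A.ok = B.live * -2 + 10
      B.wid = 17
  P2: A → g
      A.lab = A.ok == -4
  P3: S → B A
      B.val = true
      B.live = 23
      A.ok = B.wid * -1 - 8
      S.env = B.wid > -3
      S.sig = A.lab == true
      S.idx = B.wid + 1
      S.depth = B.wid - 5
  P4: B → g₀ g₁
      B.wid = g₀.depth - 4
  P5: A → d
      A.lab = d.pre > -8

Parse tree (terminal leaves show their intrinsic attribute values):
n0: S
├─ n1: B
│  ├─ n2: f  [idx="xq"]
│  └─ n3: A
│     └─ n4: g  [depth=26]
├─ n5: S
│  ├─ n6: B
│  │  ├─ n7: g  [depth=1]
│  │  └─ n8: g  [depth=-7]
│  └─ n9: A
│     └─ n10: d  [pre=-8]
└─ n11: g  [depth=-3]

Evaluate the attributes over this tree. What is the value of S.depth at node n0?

1. n1.val = true  [true]
2. n1.live = 7  [7]
3. n2.idx = "xq"  [terminal]
4. n3.ok = -4  [B.live * -2 + 10]
5. n4.depth = 26  [terminal]
6. n3.lab = true  [A.ok == -4]
7. n1.wid = 17  [17]
8. n6.val = true  [true]
9. n6.live = 23  [23]
10. n7.depth = 1  [terminal]
11. n8.depth = -7  [terminal]
12. n6.wid = -3  [g₀.depth - 4]
13. n9.ok = -5  [B.wid * -1 - 8]
14. n10.pre = -8  [terminal]
15. n9.lab = false  [d.pre > -8]
16. n5.env = false  [B.wid > -3]
17. n5.sig = false  [A.lab == true]
18. n5.idx = -2  [B.wid + 1]
19. n5.depth = -8  [B.wid - 5]
20. n11.depth = -3  [terminal]
21. n0.env = false  [S₁.sig == true]
22. n0.sig = true  [B.wid > 16]
23. n0.idx = 21  [B.wid + 4]
24. n0.depth = 0  [S₁.idx + g.depth + 5]

0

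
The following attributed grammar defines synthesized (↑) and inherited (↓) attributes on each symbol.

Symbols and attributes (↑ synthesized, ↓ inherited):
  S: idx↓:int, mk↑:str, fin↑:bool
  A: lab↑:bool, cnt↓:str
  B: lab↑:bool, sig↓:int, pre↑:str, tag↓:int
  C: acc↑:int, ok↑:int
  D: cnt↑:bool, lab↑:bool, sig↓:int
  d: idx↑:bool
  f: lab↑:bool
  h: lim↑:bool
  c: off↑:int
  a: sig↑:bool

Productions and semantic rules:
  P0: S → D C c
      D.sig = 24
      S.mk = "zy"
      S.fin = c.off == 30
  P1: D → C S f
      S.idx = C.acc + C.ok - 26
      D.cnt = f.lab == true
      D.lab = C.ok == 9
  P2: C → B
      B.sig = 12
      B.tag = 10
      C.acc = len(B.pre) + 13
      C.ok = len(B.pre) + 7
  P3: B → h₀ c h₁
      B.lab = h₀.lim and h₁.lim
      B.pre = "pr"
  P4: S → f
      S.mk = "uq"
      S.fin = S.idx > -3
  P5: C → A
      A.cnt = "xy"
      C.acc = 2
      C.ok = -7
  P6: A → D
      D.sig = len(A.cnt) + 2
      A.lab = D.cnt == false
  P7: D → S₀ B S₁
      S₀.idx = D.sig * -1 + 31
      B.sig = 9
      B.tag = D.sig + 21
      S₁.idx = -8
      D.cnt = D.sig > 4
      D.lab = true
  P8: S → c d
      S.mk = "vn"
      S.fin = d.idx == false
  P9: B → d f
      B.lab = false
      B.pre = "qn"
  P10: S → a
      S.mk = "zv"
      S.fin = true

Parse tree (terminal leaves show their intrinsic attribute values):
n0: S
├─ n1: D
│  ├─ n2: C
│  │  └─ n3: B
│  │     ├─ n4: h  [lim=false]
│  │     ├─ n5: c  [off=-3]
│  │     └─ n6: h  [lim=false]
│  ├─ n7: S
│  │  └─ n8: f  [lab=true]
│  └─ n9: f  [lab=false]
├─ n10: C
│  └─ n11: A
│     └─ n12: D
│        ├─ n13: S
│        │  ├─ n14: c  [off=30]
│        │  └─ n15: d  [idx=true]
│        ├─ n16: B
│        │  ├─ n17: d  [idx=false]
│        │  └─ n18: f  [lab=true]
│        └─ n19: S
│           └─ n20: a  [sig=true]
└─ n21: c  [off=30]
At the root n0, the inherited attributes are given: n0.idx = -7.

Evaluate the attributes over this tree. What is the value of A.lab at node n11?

1. n0.idx = -7  [given at root]
2. n1.sig = 24  [24]
3. n3.sig = 12  [12]
4. n3.tag = 10  [10]
5. n4.lim = false  [terminal]
6. n5.off = -3  [terminal]
7. n6.lim = false  [terminal]
8. n3.lab = false  [h₀.lim and h₁.lim]
9. n3.pre = "pr"  ["pr"]
10. n2.acc = 15  [len(B.pre) + 13]
11. n2.ok = 9  [len(B.pre) + 7]
12. n7.idx = -2  [C.acc + C.ok - 26]
13. n8.lab = true  [terminal]
14. n7.mk = "uq"  ["uq"]
15. n7.fin = true  [S.idx > -3]
16. n9.lab = false  [terminal]
17. n1.cnt = false  [f.lab == true]
18. n1.lab = true  [C.ok == 9]
19. n11.cnt = "xy"  ["xy"]
20. n12.sig = 4  [len(A.cnt) + 2]
21. n13.idx = 27  [D.sig * -1 + 31]
22. n14.off = 30  [terminal]
23. n15.idx = true  [terminal]
24. n13.mk = "vn"  ["vn"]
25. n13.fin = false  [d.idx == false]
26. n16.sig = 9  [9]
27. n16.tag = 25  [D.sig + 21]
28. n17.idx = false  [terminal]
29. n18.lab = true  [terminal]
30. n16.lab = false  [false]
31. n16.pre = "qn"  ["qn"]
32. n19.idx = -8  [-8]
33. n20.sig = true  [terminal]
34. n19.mk = "zv"  ["zv"]
35. n19.fin = true  [true]
36. n12.cnt = false  [D.sig > 4]
37. n12.lab = true  [true]
38. n11.lab = true  [D.cnt == false]
39. n10.acc = 2  [2]
40. n10.ok = -7  [-7]
41. n21.off = 30  [terminal]
42. n0.mk = "zy"  ["zy"]
43. n0.fin = true  [c.off == 30]

true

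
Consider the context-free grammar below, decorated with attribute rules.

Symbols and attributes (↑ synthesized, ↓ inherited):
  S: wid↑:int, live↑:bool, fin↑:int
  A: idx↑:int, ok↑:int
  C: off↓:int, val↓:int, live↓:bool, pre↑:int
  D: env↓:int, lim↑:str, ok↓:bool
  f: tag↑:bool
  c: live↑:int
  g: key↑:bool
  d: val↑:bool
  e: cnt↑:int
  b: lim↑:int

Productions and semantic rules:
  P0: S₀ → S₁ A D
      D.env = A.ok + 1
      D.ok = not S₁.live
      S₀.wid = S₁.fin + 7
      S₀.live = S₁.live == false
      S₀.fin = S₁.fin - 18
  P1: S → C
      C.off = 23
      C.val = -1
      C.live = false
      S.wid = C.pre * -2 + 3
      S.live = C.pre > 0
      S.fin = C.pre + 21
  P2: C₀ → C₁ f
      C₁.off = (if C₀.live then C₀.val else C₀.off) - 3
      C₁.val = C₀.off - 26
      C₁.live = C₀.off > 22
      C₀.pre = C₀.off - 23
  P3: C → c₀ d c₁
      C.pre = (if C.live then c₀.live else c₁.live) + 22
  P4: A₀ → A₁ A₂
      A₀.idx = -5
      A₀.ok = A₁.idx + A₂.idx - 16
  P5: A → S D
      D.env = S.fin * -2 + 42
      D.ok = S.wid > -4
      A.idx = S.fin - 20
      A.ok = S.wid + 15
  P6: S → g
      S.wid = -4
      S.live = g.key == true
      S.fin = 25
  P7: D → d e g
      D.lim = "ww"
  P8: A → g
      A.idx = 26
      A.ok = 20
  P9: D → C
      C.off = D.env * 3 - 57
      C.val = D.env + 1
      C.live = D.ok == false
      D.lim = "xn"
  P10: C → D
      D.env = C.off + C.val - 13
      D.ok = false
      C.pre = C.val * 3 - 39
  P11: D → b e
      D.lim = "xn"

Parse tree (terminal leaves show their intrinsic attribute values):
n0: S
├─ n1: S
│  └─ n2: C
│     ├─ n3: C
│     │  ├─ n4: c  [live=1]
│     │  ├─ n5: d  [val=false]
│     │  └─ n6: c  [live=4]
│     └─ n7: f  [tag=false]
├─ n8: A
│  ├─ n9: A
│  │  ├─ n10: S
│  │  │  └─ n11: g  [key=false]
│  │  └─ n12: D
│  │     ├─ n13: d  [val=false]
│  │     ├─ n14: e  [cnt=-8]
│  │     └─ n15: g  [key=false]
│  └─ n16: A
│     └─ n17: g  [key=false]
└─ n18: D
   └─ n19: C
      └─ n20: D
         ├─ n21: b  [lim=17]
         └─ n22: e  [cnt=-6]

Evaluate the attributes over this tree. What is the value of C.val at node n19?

17

1. n2.off = 23  [23]
2. n2.val = -1  [-1]
3. n2.live = false  [false]
4. n3.off = 20  [(if C₀.live then C₀.val else C₀.off) - 3]
5. n3.val = -3  [C₀.off - 26]
6. n3.live = true  [C₀.off > 22]
7. n4.live = 1  [terminal]
8. n5.val = false  [terminal]
9. n6.live = 4  [terminal]
10. n3.pre = 23  [(if C.live then c₀.live else c₁.live) + 22]
11. n7.tag = false  [terminal]
12. n2.pre = 0  [C₀.off - 23]
13. n1.wid = 3  [C.pre * -2 + 3]
14. n1.live = false  [C.pre > 0]
15. n1.fin = 21  [C.pre + 21]
16. n11.key = false  [terminal]
17. n10.wid = -4  [-4]
18. n10.live = false  [g.key == true]
19. n10.fin = 25  [25]
20. n12.env = -8  [S.fin * -2 + 42]
21. n12.ok = false  [S.wid > -4]
22. n13.val = false  [terminal]
23. n14.cnt = -8  [terminal]
24. n15.key = false  [terminal]
25. n12.lim = "ww"  ["ww"]
26. n9.idx = 5  [S.fin - 20]
27. n9.ok = 11  [S.wid + 15]
28. n17.key = false  [terminal]
29. n16.idx = 26  [26]
30. n16.ok = 20  [20]
31. n8.idx = -5  [-5]
32. n8.ok = 15  [A₁.idx + A₂.idx - 16]
33. n18.env = 16  [A.ok + 1]
34. n18.ok = true  [not S₁.live]
35. n19.off = -9  [D.env * 3 - 57]
36. n19.val = 17  [D.env + 1]
37. n19.live = false  [D.ok == false]
38. n20.env = -5  [C.off + C.val - 13]
39. n20.ok = false  [false]
40. n21.lim = 17  [terminal]
41. n22.cnt = -6  [terminal]
42. n20.lim = "xn"  ["xn"]
43. n19.pre = 12  [C.val * 3 - 39]
44. n18.lim = "xn"  ["xn"]
45. n0.wid = 28  [S₁.fin + 7]
46. n0.live = true  [S₁.live == false]
47. n0.fin = 3  [S₁.fin - 18]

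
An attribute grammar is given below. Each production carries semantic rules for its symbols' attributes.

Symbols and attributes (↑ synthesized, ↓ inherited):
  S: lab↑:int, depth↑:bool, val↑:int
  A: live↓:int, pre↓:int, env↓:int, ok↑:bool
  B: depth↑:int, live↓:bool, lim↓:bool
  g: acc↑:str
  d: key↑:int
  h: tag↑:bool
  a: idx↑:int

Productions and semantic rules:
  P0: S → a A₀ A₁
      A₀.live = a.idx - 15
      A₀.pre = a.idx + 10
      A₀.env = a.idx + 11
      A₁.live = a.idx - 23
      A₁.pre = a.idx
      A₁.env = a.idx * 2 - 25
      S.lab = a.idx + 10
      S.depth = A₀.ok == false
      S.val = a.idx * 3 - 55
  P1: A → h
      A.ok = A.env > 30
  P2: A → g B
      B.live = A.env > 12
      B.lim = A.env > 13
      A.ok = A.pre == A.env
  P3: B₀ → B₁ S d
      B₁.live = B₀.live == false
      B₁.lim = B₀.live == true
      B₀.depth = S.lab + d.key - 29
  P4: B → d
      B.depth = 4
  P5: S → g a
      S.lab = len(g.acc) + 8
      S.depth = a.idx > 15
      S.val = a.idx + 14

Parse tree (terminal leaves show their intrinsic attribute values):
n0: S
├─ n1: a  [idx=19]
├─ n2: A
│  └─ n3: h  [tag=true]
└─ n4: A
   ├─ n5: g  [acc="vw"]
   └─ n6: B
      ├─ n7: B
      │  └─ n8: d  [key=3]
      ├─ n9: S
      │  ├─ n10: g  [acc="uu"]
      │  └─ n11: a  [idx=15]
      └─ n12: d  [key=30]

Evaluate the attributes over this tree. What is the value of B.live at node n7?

1. n1.idx = 19  [terminal]
2. n2.live = 4  [a.idx - 15]
3. n2.pre = 29  [a.idx + 10]
4. n2.env = 30  [a.idx + 11]
5. n3.tag = true  [terminal]
6. n2.ok = false  [A.env > 30]
7. n4.live = -4  [a.idx - 23]
8. n4.pre = 19  [a.idx]
9. n4.env = 13  [a.idx * 2 - 25]
10. n5.acc = "vw"  [terminal]
11. n6.live = true  [A.env > 12]
12. n6.lim = false  [A.env > 13]
13. n7.live = false  [B₀.live == false]
14. n7.lim = true  [B₀.live == true]
15. n8.key = 3  [terminal]
16. n7.depth = 4  [4]
17. n10.acc = "uu"  [terminal]
18. n11.idx = 15  [terminal]
19. n9.lab = 10  [len(g.acc) + 8]
20. n9.depth = false  [a.idx > 15]
21. n9.val = 29  [a.idx + 14]
22. n12.key = 30  [terminal]
23. n6.depth = 11  [S.lab + d.key - 29]
24. n4.ok = false  [A.pre == A.env]
25. n0.lab = 29  [a.idx + 10]
26. n0.depth = true  [A₀.ok == false]
27. n0.val = 2  [a.idx * 3 - 55]

false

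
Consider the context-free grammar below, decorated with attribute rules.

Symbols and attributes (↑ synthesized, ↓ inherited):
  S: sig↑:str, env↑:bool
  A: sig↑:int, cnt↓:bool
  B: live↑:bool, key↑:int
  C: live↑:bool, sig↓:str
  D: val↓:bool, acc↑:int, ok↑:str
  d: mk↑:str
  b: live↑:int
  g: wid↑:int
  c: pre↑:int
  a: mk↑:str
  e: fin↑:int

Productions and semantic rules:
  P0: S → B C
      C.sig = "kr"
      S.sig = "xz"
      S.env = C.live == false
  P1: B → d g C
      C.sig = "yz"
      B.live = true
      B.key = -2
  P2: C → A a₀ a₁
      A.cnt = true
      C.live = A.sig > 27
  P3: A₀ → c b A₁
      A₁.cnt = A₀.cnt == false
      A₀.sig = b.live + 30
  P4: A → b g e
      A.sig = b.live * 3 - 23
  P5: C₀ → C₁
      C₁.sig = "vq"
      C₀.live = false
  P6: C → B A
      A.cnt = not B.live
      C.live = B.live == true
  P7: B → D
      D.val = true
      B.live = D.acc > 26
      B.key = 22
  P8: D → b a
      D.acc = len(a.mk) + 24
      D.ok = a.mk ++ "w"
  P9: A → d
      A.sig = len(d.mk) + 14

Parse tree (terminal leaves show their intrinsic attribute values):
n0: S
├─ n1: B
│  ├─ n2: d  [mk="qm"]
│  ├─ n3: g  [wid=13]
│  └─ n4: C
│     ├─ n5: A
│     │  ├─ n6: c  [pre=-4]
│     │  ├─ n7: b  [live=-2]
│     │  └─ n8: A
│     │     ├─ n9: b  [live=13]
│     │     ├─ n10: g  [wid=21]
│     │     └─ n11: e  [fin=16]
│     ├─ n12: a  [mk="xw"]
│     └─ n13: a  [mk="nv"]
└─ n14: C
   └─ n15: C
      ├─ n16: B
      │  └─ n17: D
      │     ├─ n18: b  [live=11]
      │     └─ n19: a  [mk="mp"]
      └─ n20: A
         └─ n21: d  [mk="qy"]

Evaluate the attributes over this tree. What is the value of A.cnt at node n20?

1. n2.mk = "qm"  [terminal]
2. n3.wid = 13  [terminal]
3. n4.sig = "yz"  ["yz"]
4. n5.cnt = true  [true]
5. n6.pre = -4  [terminal]
6. n7.live = -2  [terminal]
7. n8.cnt = false  [A₀.cnt == false]
8. n9.live = 13  [terminal]
9. n10.wid = 21  [terminal]
10. n11.fin = 16  [terminal]
11. n8.sig = 16  [b.live * 3 - 23]
12. n5.sig = 28  [b.live + 30]
13. n12.mk = "xw"  [terminal]
14. n13.mk = "nv"  [terminal]
15. n4.live = true  [A.sig > 27]
16. n1.live = true  [true]
17. n1.key = -2  [-2]
18. n14.sig = "kr"  ["kr"]
19. n15.sig = "vq"  ["vq"]
20. n17.val = true  [true]
21. n18.live = 11  [terminal]
22. n19.mk = "mp"  [terminal]
23. n17.acc = 26  [len(a.mk) + 24]
24. n17.ok = "mpw"  [a.mk ++ "w"]
25. n16.live = false  [D.acc > 26]
26. n16.key = 22  [22]
27. n20.cnt = true  [not B.live]
28. n21.mk = "qy"  [terminal]
29. n20.sig = 16  [len(d.mk) + 14]
30. n15.live = false  [B.live == true]
31. n14.live = false  [false]
32. n0.sig = "xz"  ["xz"]
33. n0.env = true  [C.live == false]

true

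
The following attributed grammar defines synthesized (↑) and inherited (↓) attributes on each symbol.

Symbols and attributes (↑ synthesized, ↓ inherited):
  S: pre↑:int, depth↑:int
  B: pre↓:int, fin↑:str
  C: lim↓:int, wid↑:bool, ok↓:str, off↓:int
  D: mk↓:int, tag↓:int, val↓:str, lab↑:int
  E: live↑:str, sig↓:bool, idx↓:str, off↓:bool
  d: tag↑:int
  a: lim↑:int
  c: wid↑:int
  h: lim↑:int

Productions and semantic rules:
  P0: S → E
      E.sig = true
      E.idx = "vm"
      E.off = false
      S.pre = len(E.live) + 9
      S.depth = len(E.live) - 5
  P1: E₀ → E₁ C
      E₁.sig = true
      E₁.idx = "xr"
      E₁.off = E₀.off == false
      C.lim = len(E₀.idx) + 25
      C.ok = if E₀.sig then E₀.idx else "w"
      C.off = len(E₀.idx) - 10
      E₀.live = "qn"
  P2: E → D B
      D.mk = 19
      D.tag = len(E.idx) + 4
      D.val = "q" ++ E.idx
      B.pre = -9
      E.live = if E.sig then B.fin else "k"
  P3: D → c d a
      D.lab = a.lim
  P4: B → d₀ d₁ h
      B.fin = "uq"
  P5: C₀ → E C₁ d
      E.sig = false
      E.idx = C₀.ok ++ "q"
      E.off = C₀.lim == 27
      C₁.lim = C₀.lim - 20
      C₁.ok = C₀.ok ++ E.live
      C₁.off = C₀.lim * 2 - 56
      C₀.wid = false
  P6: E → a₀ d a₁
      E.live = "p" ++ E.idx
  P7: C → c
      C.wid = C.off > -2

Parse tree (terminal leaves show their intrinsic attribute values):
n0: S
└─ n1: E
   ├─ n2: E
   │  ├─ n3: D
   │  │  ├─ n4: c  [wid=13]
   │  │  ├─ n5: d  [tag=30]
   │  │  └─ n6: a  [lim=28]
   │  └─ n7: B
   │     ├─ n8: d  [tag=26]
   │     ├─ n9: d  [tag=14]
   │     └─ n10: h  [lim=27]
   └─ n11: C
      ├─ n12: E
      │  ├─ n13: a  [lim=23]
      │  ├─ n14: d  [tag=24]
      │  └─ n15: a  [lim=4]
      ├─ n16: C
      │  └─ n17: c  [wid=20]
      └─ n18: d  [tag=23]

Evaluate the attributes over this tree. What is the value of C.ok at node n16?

1. n1.sig = true  [true]
2. n1.idx = "vm"  ["vm"]
3. n1.off = false  [false]
4. n2.sig = true  [true]
5. n2.idx = "xr"  ["xr"]
6. n2.off = true  [E₀.off == false]
7. n3.mk = 19  [19]
8. n3.tag = 6  [len(E.idx) + 4]
9. n3.val = "qxr"  ["q" ++ E.idx]
10. n4.wid = 13  [terminal]
11. n5.tag = 30  [terminal]
12. n6.lim = 28  [terminal]
13. n3.lab = 28  [a.lim]
14. n7.pre = -9  [-9]
15. n8.tag = 26  [terminal]
16. n9.tag = 14  [terminal]
17. n10.lim = 27  [terminal]
18. n7.fin = "uq"  ["uq"]
19. n2.live = "uq"  [if E.sig then B.fin else "k"]
20. n11.lim = 27  [len(E₀.idx) + 25]
21. n11.ok = "vm"  [if E₀.sig then E₀.idx else "w"]
22. n11.off = -8  [len(E₀.idx) - 10]
23. n12.sig = false  [false]
24. n12.idx = "vmq"  [C₀.ok ++ "q"]
25. n12.off = true  [C₀.lim == 27]
26. n13.lim = 23  [terminal]
27. n14.tag = 24  [terminal]
28. n15.lim = 4  [terminal]
29. n12.live = "pvmq"  ["p" ++ E.idx]
30. n16.lim = 7  [C₀.lim - 20]
31. n16.ok = "vmpvmq"  [C₀.ok ++ E.live]
32. n16.off = -2  [C₀.lim * 2 - 56]
33. n17.wid = 20  [terminal]
34. n16.wid = false  [C.off > -2]
35. n18.tag = 23  [terminal]
36. n11.wid = false  [false]
37. n1.live = "qn"  ["qn"]
38. n0.pre = 11  [len(E.live) + 9]
39. n0.depth = -3  [len(E.live) - 5]

"vmpvmq"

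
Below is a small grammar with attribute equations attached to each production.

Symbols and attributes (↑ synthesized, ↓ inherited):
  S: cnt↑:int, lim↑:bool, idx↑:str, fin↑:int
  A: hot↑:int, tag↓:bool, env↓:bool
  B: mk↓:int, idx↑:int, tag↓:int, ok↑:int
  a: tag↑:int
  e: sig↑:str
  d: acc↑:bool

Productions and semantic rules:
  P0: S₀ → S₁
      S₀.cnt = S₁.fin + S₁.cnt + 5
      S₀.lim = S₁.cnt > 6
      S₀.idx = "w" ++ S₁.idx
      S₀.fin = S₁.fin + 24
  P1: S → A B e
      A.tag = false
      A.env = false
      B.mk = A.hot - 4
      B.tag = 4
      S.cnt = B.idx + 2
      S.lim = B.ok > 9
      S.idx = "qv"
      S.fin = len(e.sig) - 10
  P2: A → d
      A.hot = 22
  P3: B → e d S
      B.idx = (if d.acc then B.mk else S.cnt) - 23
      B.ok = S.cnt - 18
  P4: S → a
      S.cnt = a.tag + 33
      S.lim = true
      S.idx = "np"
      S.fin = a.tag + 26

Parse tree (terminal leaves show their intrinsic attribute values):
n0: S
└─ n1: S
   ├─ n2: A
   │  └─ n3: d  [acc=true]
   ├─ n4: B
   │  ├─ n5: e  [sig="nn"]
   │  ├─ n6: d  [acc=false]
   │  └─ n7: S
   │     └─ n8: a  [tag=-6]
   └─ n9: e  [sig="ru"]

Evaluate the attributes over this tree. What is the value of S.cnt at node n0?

1. n2.tag = false  [false]
2. n2.env = false  [false]
3. n3.acc = true  [terminal]
4. n2.hot = 22  [22]
5. n4.mk = 18  [A.hot - 4]
6. n4.tag = 4  [4]
7. n5.sig = "nn"  [terminal]
8. n6.acc = false  [terminal]
9. n8.tag = -6  [terminal]
10. n7.cnt = 27  [a.tag + 33]
11. n7.lim = true  [true]
12. n7.idx = "np"  ["np"]
13. n7.fin = 20  [a.tag + 26]
14. n4.idx = 4  [(if d.acc then B.mk else S.cnt) - 23]
15. n4.ok = 9  [S.cnt - 18]
16. n9.sig = "ru"  [terminal]
17. n1.cnt = 6  [B.idx + 2]
18. n1.lim = false  [B.ok > 9]
19. n1.idx = "qv"  ["qv"]
20. n1.fin = -8  [len(e.sig) - 10]
21. n0.cnt = 3  [S₁.fin + S₁.cnt + 5]
22. n0.lim = false  [S₁.cnt > 6]
23. n0.idx = "wqv"  ["w" ++ S₁.idx]
24. n0.fin = 16  [S₁.fin + 24]

3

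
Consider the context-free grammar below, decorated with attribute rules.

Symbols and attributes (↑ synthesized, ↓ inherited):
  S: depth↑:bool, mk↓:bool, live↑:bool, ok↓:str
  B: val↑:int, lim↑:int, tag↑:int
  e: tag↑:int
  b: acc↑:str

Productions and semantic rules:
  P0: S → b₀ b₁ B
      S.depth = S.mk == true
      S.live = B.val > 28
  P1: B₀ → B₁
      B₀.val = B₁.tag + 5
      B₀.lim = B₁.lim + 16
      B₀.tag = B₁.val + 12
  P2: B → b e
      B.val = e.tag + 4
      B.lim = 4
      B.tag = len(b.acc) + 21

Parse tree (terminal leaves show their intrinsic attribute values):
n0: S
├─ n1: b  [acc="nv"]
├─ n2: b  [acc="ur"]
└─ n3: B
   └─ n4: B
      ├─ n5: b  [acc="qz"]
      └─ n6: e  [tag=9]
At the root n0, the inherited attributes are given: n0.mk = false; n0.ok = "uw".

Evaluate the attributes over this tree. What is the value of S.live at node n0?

false

1. n0.mk = false  [given at root]
2. n0.ok = "uw"  [given at root]
3. n1.acc = "nv"  [terminal]
4. n2.acc = "ur"  [terminal]
5. n5.acc = "qz"  [terminal]
6. n6.tag = 9  [terminal]
7. n4.val = 13  [e.tag + 4]
8. n4.lim = 4  [4]
9. n4.tag = 23  [len(b.acc) + 21]
10. n3.val = 28  [B₁.tag + 5]
11. n3.lim = 20  [B₁.lim + 16]
12. n3.tag = 25  [B₁.val + 12]
13. n0.depth = false  [S.mk == true]
14. n0.live = false  [B.val > 28]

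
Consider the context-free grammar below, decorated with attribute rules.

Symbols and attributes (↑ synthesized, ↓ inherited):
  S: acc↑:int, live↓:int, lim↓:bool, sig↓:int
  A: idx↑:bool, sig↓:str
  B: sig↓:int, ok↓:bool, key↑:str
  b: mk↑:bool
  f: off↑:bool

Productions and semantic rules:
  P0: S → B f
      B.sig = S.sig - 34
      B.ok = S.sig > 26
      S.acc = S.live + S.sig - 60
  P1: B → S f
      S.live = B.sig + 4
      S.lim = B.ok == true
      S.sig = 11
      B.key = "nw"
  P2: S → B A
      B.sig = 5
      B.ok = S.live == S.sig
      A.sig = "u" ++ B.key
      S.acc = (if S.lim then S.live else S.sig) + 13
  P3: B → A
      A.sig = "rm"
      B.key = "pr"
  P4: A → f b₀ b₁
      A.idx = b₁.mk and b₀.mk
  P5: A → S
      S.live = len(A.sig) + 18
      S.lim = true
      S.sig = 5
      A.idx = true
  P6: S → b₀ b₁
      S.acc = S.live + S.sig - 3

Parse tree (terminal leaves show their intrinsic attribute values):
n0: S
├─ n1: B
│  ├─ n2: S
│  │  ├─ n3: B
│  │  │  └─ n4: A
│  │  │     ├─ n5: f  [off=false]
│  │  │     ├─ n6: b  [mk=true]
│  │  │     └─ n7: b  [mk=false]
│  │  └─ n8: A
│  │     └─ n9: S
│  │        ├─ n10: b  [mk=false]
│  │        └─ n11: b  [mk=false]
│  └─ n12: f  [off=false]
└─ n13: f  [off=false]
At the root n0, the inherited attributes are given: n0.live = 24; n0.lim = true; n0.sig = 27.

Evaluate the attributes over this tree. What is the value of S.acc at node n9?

23

1. n0.live = 24  [given at root]
2. n0.lim = true  [given at root]
3. n0.sig = 27  [given at root]
4. n1.sig = -7  [S.sig - 34]
5. n1.ok = true  [S.sig > 26]
6. n2.live = -3  [B.sig + 4]
7. n2.lim = true  [B.ok == true]
8. n2.sig = 11  [11]
9. n3.sig = 5  [5]
10. n3.ok = false  [S.live == S.sig]
11. n4.sig = "rm"  ["rm"]
12. n5.off = false  [terminal]
13. n6.mk = true  [terminal]
14. n7.mk = false  [terminal]
15. n4.idx = false  [b₁.mk and b₀.mk]
16. n3.key = "pr"  ["pr"]
17. n8.sig = "upr"  ["u" ++ B.key]
18. n9.live = 21  [len(A.sig) + 18]
19. n9.lim = true  [true]
20. n9.sig = 5  [5]
21. n10.mk = false  [terminal]
22. n11.mk = false  [terminal]
23. n9.acc = 23  [S.live + S.sig - 3]
24. n8.idx = true  [true]
25. n2.acc = 10  [(if S.lim then S.live else S.sig) + 13]
26. n12.off = false  [terminal]
27. n1.key = "nw"  ["nw"]
28. n13.off = false  [terminal]
29. n0.acc = -9  [S.live + S.sig - 60]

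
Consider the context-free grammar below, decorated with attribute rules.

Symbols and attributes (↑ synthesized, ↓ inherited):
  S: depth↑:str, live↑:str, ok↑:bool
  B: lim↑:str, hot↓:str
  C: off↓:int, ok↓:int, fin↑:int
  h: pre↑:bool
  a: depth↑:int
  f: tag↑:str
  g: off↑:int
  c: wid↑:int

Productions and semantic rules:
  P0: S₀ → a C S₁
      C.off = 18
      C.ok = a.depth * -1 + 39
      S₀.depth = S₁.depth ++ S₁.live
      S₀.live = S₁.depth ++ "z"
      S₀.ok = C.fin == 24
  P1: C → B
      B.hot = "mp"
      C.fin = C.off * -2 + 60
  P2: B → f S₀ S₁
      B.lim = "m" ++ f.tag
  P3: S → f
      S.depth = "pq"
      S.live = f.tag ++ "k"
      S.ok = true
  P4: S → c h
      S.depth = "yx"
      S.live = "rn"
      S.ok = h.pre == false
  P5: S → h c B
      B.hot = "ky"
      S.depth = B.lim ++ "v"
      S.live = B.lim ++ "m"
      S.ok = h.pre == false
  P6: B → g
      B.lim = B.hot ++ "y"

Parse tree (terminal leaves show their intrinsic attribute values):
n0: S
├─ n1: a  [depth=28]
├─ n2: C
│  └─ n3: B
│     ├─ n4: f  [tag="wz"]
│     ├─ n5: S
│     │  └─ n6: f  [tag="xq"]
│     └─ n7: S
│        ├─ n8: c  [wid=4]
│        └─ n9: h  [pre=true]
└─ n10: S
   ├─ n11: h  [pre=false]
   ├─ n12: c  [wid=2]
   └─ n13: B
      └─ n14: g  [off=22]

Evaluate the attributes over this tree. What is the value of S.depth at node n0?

1. n1.depth = 28  [terminal]
2. n2.off = 18  [18]
3. n2.ok = 11  [a.depth * -1 + 39]
4. n3.hot = "mp"  ["mp"]
5. n4.tag = "wz"  [terminal]
6. n6.tag = "xq"  [terminal]
7. n5.depth = "pq"  ["pq"]
8. n5.live = "xqk"  [f.tag ++ "k"]
9. n5.ok = true  [true]
10. n8.wid = 4  [terminal]
11. n9.pre = true  [terminal]
12. n7.depth = "yx"  ["yx"]
13. n7.live = "rn"  ["rn"]
14. n7.ok = false  [h.pre == false]
15. n3.lim = "mwz"  ["m" ++ f.tag]
16. n2.fin = 24  [C.off * -2 + 60]
17. n11.pre = false  [terminal]
18. n12.wid = 2  [terminal]
19. n13.hot = "ky"  ["ky"]
20. n14.off = 22  [terminal]
21. n13.lim = "kyy"  [B.hot ++ "y"]
22. n10.depth = "kyyv"  [B.lim ++ "v"]
23. n10.live = "kyym"  [B.lim ++ "m"]
24. n10.ok = true  [h.pre == false]
25. n0.depth = "kyyvkyym"  [S₁.depth ++ S₁.live]
26. n0.live = "kyyvz"  [S₁.depth ++ "z"]
27. n0.ok = true  [C.fin == 24]

"kyyvkyym"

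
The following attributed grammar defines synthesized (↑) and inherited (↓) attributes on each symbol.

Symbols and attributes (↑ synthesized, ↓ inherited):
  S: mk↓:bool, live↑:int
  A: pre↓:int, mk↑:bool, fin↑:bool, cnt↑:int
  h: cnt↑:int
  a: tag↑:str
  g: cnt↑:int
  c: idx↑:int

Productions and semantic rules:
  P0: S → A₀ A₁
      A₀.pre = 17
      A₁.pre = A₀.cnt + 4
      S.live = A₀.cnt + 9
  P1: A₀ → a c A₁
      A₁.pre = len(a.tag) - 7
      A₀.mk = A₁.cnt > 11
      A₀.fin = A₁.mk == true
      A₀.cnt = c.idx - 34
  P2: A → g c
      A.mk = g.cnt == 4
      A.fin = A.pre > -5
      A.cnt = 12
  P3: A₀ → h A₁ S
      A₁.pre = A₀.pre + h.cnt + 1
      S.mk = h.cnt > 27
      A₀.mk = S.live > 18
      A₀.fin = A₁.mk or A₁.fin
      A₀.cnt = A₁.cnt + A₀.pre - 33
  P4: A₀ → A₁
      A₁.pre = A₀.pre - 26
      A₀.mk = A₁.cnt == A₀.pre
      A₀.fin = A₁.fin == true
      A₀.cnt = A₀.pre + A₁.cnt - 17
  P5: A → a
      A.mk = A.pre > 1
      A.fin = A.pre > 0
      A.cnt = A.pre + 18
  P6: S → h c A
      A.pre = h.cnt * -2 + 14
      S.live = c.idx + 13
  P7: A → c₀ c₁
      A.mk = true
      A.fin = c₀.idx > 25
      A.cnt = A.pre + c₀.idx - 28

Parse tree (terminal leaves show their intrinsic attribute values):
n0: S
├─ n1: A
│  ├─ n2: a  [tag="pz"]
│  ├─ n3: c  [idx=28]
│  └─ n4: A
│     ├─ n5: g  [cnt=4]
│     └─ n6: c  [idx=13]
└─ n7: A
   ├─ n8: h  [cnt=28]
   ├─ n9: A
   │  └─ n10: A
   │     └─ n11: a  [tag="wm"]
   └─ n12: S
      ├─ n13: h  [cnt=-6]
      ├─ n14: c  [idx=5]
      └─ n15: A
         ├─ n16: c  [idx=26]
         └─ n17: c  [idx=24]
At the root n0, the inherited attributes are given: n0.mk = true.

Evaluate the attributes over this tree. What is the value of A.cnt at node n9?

1. n0.mk = true  [given at root]
2. n1.pre = 17  [17]
3. n2.tag = "pz"  [terminal]
4. n3.idx = 28  [terminal]
5. n4.pre = -5  [len(a.tag) - 7]
6. n5.cnt = 4  [terminal]
7. n6.idx = 13  [terminal]
8. n4.mk = true  [g.cnt == 4]
9. n4.fin = false  [A.pre > -5]
10. n4.cnt = 12  [12]
11. n1.mk = true  [A₁.cnt > 11]
12. n1.fin = true  [A₁.mk == true]
13. n1.cnt = -6  [c.idx - 34]
14. n7.pre = -2  [A₀.cnt + 4]
15. n8.cnt = 28  [terminal]
16. n9.pre = 27  [A₀.pre + h.cnt + 1]
17. n10.pre = 1  [A₀.pre - 26]
18. n11.tag = "wm"  [terminal]
19. n10.mk = false  [A.pre > 1]
20. n10.fin = true  [A.pre > 0]
21. n10.cnt = 19  [A.pre + 18]
22. n9.mk = false  [A₁.cnt == A₀.pre]
23. n9.fin = true  [A₁.fin == true]
24. n9.cnt = 29  [A₀.pre + A₁.cnt - 17]
25. n12.mk = true  [h.cnt > 27]
26. n13.cnt = -6  [terminal]
27. n14.idx = 5  [terminal]
28. n15.pre = 26  [h.cnt * -2 + 14]
29. n16.idx = 26  [terminal]
30. n17.idx = 24  [terminal]
31. n15.mk = true  [true]
32. n15.fin = true  [c₀.idx > 25]
33. n15.cnt = 24  [A.pre + c₀.idx - 28]
34. n12.live = 18  [c.idx + 13]
35. n7.mk = false  [S.live > 18]
36. n7.fin = true  [A₁.mk or A₁.fin]
37. n7.cnt = -6  [A₁.cnt + A₀.pre - 33]
38. n0.live = 3  [A₀.cnt + 9]

29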